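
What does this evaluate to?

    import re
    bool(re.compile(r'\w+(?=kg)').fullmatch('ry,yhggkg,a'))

False

For `fullmatch`, every character of the input must be accounted for by the pattern.
Here the pattern can't cover the whole string, so the call returns None, and `bool(None)` is False.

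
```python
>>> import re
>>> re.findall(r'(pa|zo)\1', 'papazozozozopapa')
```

After group 1 captures some text, `\1` only succeeds where that same text appears again.
Walking the string: at [0:4] match 'papa', group 1 = 'pa'; at [4:8] match 'zozo', group 1 = 'zo'; at [8:12] match 'zozo', group 1 = 'zo'; at [12:16] match 'papa', group 1 = 'pa'.
Because there's exactly one group, `findall` drops the full match and keeps group 1 from each hit.

['pa', 'zo', 'zo', 'pa']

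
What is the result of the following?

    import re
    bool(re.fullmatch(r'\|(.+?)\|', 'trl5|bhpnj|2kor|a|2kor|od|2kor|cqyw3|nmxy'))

`re.fullmatch` requires the pattern to consume the entire string.
Here there's no way to consume every character, so the call returns None, and `bool(None)` is False.

False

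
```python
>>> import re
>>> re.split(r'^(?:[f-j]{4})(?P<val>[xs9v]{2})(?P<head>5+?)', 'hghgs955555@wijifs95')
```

['', 's9', '5', '5555@wijifs95']

Pattern: anchored at the start of the string; then exactly 4 of a character in [f-j] (non-capturing group); then exactly 2 of one of [xs9v] (captured as 'val'); then one or more of a literal '5' (lazy) (captured as 'head').
Matches to split on: at [0:7] → 'hghgs95'.
The group in the pattern means `split` returns the separators' captures alongside the pieces.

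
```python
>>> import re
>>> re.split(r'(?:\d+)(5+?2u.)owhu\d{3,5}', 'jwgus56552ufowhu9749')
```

Pattern: one or more of a digit (non-capturing group); then one or more of a literal '5' (lazy), then the literal '2u', then any character (captured); then the literal 'ow', then the literal 'hu'; then 3 to 5 of a digit.
Because the pattern has a capturing group, `split` also inserts each captured text between the pieces.

['jwgus', '52uf', '']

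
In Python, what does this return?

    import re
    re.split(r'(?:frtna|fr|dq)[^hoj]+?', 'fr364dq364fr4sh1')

Matches to split on: at [0:3] → 'fr3'; at [5:8] → 'dq3'; at [10:13] → 'fr4'.
Splitting on the pattern gives 4 pieces.

['', '64', '64', 'sh1']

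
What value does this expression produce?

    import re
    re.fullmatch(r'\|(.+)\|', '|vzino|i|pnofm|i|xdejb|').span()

(0, 23)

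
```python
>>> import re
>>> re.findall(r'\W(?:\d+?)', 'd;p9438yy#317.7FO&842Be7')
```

This matches a non-word character; then one or more of a digit (lazy) (non-capturing group).
A `+?`/`*?`/`{m,n}?` starts at its minimum and grows only as far as needed for what follows to match.
Walking the string: at [9:11] → '#3'; at [13:15] → '.7'; at [17:19] → '&8'.
`findall` yields the raw match text (3 of them) because the pattern has no groups.

['#3', '.7', '&8']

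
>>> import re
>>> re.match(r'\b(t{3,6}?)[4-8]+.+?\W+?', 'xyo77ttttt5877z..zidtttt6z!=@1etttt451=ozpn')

None

The pattern matches a word boundary (`\b`, zero-width); then 3 to 6 of a literal 't' (lazy) (captured); then one or more of a character in [4-8]; then one or more of any character (lazy); then one or more of a non-word character (lazy).
`re.match` won't scan ahead — the pattern has to work from the very first character.
Here the string doesn't start with a match, so the call returns None.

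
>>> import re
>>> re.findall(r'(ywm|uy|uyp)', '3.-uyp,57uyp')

Alternation tries branches left to right and keeps the first one that lets the overall match succeed at that position.
One capturing group, so `findall` returns just the captured substring from each match — 2 in all.

['uy', 'uy']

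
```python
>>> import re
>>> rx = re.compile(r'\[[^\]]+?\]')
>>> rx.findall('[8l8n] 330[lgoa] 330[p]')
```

Scanning left to right: at [0:6] → '[8l8n]'; at [10:16] → '[lgoa]'; at [20:23] → '[p]'.
Since nothing is captured, `findall` lists the 3 matched substrings directly.

['[8l8n]', '[lgoa]', '[p]']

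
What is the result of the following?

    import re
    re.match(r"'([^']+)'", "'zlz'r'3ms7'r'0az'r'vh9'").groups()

`re.match` only tries the pattern at the start of the string.
The match spans [0:5] → "'zlz'".
Captured: group 1 = 'zlz'.

('zlz',)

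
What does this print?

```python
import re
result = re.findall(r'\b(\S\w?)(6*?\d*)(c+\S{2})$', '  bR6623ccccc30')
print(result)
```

The pattern matches a word boundary (`\b`, zero-width); then a non-whitespace character, then optionally a word character (captured); then zero or more of the literal '6' (lazy), then zero or more of a digit (captured); then one or more of a literal 'c', then exactly 2 of a non-whitespace character (captured); then anchored at the end.
Matches: at [2:15] match 'bR6623ccccc30', groups = ('bR', '6623', 'ccccc30').
`findall` packs the 3 group values into a tuple for every match.

[('bR', '6623', 'ccccc30')]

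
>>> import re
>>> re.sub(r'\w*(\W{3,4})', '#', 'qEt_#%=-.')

'#.'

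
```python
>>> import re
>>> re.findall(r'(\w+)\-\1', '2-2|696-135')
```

['2']

A backreference is literal: `\1` must see the identical characters the first group matched.
Scanning left to right: at [0:3] match '2-2', group 1 = '2'.
With a single group, `findall` returns only what that group captured — 1 item.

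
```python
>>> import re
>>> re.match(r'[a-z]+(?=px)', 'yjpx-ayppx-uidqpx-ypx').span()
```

The `(?=…)`/`(?<=…)` assertion just peeks at neighbouring text; it doesn't advance the match position.
With `match`, the pattern is implicitly anchored at the beginning.
The match spans [0:2] → 'yj'.

(0, 2)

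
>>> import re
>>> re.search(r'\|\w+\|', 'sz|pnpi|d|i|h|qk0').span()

(2, 8)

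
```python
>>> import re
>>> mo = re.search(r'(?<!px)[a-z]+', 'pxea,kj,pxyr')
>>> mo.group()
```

A negative assertion filters positions out without eating any characters.
The match spans [0:4] → 'pxea'.

'pxea'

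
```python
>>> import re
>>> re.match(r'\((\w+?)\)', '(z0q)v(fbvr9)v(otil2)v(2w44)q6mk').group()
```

With `match`, the pattern is implicitly anchored at the beginning.
The match spans [0:5] → '(z0q)'.
Captured: group 1 = 'z0q'.

'(z0q)'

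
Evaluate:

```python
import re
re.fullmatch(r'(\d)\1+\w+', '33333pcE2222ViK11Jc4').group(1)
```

'3'

A backreference is literal: `\1` must see the identical characters the first group matched.
`re.fullmatch` is like wrapping the pattern in `^…$` (in single-line mode).
The match spans [0:20] → '33333pcE2222ViK11Jc4'.
Captured: group 1 = '3'.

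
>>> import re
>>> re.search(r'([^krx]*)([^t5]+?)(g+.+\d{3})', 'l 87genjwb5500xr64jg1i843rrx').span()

Pattern: zero or more of any character except [krx] (captured); then one or more of any character except [t5] (lazy) (captured); then one or more of a literal 'g', then one or more of any character, then exactly 3 of a digit (captured).
Unlike `match`, `search` isn't anchored — it looks for the pattern anywhere in the string.
The match spans [0:25] → 'l 87genjwb5500xr64jg1i843'.
Captured: group 1 = 'l 87genjwb5500', group 2 = 'xr64j', group 3 = 'g1i843'.

(0, 25)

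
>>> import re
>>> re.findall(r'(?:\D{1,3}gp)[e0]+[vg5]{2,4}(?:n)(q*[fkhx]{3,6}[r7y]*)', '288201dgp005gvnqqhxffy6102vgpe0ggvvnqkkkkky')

['qqhxffy', 'qkkkkky']

One capturing group, so `findall` returns just the captured substring from each match — 2 in all.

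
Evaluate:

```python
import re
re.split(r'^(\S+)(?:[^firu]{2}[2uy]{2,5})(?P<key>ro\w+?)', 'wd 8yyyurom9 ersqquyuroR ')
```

['', 'wd', 'rom', '9 ersqquyuroR ']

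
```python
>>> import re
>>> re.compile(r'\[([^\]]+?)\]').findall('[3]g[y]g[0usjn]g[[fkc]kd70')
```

Scanning left to right: at [0:3] match '[3]', group 1 = '3'; at [4:7] match '[y]', group 1 = 'y'; at [8:15] match '[0usjn]', group 1 = '0usjn'; at [16:22] match '[[fkc]', group 1 = '[fkc'.
Because there's exactly one group, `findall` drops the full match and keeps group 1 from each hit.

['3', 'y', '0usjn', '[fkc']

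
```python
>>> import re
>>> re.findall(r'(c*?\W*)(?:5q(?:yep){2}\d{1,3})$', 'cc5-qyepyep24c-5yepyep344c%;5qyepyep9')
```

['c%;']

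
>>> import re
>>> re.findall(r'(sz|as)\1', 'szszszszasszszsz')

After group 1 captures some text, `\1` only succeeds where that same text appears again.
With a single group, `findall` returns only what that group captured — 3 items.

['sz', 'sz', 'sz']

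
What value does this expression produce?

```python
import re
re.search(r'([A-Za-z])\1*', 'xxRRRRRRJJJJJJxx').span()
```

(0, 2)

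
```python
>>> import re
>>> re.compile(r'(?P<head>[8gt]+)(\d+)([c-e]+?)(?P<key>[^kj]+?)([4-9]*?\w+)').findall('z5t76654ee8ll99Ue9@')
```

[('t', '76654', 'e', 'e', '8ll99Ue9')]

Pattern: one or more of one of [8gt] (captured as 'head'); then one or more of a digit (captured); then one or more of a character in [c-e] (lazy) (captured); then one or more of any character except [kj] (lazy) (captured as 'key'); then zero or more of a character in [4-9] (lazy), then one or more of a word character (captured).
With 5 capturing groups, `findall` returns a 5-tuple per match.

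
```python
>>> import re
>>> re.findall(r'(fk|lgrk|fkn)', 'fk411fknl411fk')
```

Branches in `(...|...)` are attempted left-to-right; the first branch that allows the whole pattern to succeed is taken.
With a single group, `findall` returns only what that group captured — 3 items.

['fk', 'fk', 'fk']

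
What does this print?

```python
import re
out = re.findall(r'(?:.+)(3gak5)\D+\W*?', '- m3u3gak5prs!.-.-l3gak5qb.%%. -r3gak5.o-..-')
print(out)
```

['3gak5']

This matches one or more of any character (non-capturing group); then the literal '3ga', then the literal 'k5' (captured); then one or more of a non-digit, then zero or more of a non-word character (lazy).
Walking the string: at [0:44] match '- m3u3gak5prs!.-.-l3gak5qb.%%. -r3gak5.o-..-', group 1 = '3gak5'.
One capturing group, so `findall` returns just the captured substring from the one match — 1 in all.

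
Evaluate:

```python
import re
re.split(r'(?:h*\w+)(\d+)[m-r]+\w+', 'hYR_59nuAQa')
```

['', '9', '']

The pattern matches zero or more of the literal 'h', then one or more of a word character (non-capturing group); then one or more of a digit (captured); then one or more of a character in [m-r], then one or more of a word character.
The group in the pattern means `split` returns the separators' captures alongside the pieces.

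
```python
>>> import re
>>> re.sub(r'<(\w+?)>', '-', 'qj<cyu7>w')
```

'qj-w'

Matches: at [2:8] → '<cyu7>'.
Each match is replaced by '-'.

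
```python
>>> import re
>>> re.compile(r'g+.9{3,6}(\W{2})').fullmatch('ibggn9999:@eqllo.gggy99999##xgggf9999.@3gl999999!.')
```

Pattern: one or more of the literal 'g', then any character, then 3 to 6 of the literal '9'; then exactly 2 of a non-word character (captured).
`re.fullmatch` is like wrapping the pattern in `^…$` (in single-line mode).
Here the string isn't matched end-to-end, so the call returns None.

None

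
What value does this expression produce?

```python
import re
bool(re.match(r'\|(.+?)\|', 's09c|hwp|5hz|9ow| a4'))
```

False

With `match`, the pattern is implicitly anchored at the beginning.
Here the pattern fails at index 0, so the call returns None, and `bool(None)` is False.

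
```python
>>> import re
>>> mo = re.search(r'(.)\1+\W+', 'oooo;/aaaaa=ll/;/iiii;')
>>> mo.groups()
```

The backreference `\1` re-matches whatever the first group consumed, character for character.
`re.search` scans for the first position where the pattern succeeds.
The match spans [0:6] → 'oooo;/'.
Captured: group 1 = 'o'.

('o',)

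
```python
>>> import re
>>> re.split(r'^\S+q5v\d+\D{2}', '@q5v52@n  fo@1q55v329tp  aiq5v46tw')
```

['', '  fo@1q55v329tp  aiq5v46tw']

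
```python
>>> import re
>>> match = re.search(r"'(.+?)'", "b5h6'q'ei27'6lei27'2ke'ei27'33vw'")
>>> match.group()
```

"'q'"

A `+?`/`*?`/`{m,n}?` starts at its minimum and grows only as far as needed for what follows to match.
`re.search` scans for the first position where the pattern succeeds.
The match spans [4:7] → "'q'".
Captured: group 1 = 'q'.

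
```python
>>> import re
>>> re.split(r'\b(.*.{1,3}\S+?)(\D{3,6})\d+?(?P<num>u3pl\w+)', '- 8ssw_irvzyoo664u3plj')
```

['- ', '8ssw_irvz', 'yoo', 'u3plj', '']

Because the pattern has a capturing group, `split` also inserts each captured text between the pieces.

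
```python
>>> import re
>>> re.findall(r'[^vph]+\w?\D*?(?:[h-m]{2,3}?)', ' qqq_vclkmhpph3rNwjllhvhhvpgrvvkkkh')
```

No capturing groups, so `findall` returns the 3 full match strings.

[' qqq_vclk', '3rNwjllhvhh', 'grvvkk']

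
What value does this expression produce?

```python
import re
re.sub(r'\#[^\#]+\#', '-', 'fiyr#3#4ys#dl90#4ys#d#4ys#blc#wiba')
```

'fiyr-4ys-4ys-4ys-wiba'

Every occurrence is swapped for '-'.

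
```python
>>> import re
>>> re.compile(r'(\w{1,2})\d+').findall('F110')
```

With a single group, `findall` returns only what that group captured — 1 item.

['F1']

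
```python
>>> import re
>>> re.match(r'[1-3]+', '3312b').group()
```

The pattern matches one or more of a character in [1-3].
With `match`, the pattern is implicitly anchored at the beginning.
The match spans [0:4] → '3312'.

'3312'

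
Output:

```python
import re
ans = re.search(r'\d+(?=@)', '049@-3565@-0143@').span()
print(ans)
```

(0, 3)

Because the assertion is zero-width, the text it checks is not consumed and won't appear in the result.
`search` walks the string left to right and returns the first match it finds.
The match spans [0:3] → '049'.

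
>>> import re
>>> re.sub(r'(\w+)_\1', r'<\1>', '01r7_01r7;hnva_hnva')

'<01r7>;<hnva>'

The backreference `\1` re-matches whatever the first group consumed, character for character.
Matches: at [0:9] → '01r7_01r7'; at [10:19] → 'hnva_hnva'.
The replacement refers to a captured group, so each match is rewritten using its own captured text.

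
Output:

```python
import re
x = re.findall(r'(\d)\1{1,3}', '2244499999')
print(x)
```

`\1` has to match the exact text group 1 already captured.
With a single group, `findall` returns only what that group captured — 3 items.

['2', '4', '9']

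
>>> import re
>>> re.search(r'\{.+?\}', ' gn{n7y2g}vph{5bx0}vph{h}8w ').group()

'{n7y2g}'

With the lazy modifier that quantifier settles for the fewest repetitions that let the rest of the pattern succeed (the atoms after it are unaffected and can still be greedy).
The match spans [3:10] → '{n7y2g}'.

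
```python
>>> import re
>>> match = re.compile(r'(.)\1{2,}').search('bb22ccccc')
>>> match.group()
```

'ccccc'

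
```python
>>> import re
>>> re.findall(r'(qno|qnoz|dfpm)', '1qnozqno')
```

The regex engine tests alternatives in the order written; an earlier branch that matches wins even if a later one would match more.
Because there's exactly one group, `findall` drops the full match and keeps group 1 from each hit.

['qno', 'qno']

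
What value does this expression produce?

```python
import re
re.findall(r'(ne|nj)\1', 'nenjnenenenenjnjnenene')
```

['ne', 'ne', 'nj', 'ne']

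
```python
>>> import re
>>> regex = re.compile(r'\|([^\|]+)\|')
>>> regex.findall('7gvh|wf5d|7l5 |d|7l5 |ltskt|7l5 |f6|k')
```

Scanning left to right: at [4:10] match '|wf5d|', group 1 = 'wf5d'; at [14:17] match '|d|', group 1 = 'd'; at [21:28] match '|ltskt|', group 1 = 'ltskt'; at [32:36] match '|f6|', group 1 = 'f6'.
`findall` collects group 1 from each match (4 total).

['wf5d', 'd', 'ltskt', 'f6']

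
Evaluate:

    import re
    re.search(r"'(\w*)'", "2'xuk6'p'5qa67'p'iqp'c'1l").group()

The match spans [1:7] → "'xuk6'".

"'xuk6'"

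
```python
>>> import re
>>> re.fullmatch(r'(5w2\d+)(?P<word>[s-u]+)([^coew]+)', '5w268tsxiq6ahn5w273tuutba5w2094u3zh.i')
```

None

`fullmatch` succeeds only if the pattern covers the string from start to end.
Here there's no way to consume every character, so the call returns None.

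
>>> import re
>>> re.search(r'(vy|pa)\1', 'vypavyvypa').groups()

`\1` has to match the exact text group 1 already captured.
`re.search` tries every starting position until one works.
The match spans [4:8] → 'vyvy'.
Captured: group 1 = 'vy'.

('vy',)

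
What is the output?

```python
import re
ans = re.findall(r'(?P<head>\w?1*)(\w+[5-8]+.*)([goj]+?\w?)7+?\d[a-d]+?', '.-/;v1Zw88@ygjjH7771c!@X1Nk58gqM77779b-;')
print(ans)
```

This matches optionally a word character, then zero or more of the literal '1' (captured as 'head'); then one or more of a word character, then one or more of a character in [5-8], then zero or more of any character (captured); then one or more of one of [goj] (lazy), then optionally a word character (captured); then one or more of a literal '7' (lazy), then a digit, then one or more of a character in [a-d] (lazy).
Scanning left to right: at [4:21] match 'v1Zw88@ygjjH7771c', groups = ('v1', 'Zw88@ygj', 'jH').
Multiple groups make `findall` return tuples — one 3-tuple for the one match.

[('v1', 'Zw88@ygj', 'jH')]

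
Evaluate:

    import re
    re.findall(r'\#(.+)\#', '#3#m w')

['3']

Walking the string: at [0:3] match '#3#', group 1 = '3'.
One capturing group, so `findall` returns just the captured substring from the one match — 1 in all.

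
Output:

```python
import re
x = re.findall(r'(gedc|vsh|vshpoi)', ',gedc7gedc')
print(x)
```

`findall` collects group 1 from each match (2 total).

['gedc', 'gedc']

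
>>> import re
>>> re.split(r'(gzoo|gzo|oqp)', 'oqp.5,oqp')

Matches to split on: at [0:3] → 'oqp'; at [6:9] → 'oqp'.
With a capturing group present, the delimiter's captured portion is kept in the result list.

['', 'oqp', '.5,', 'oqp', '']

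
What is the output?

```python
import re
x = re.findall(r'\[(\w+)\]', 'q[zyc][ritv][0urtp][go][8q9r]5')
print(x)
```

Walking the string: at [1:6] match '[zyc]', group 1 = 'zyc'; at [6:12] match '[ritv]', group 1 = 'ritv'; at [12:19] match '[0urtp]', group 1 = '0urtp'; at [19:23] match '[go]', group 1 = 'go'; at [23:29] match '[8q9r]', group 1 = '8q9r'.
`findall` collects group 1 from each match (5 total).

['zyc', 'ritv', '0urtp', 'go', '8q9r']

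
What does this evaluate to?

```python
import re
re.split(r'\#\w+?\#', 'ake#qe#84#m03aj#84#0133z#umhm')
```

Matches to split on: at [3:7] → '#qe#'; at [9:16] → '#m03aj#'; at [18:25] → '#0133z#'.
The string is cut at each match, leaving 4 pieces.

['ake', '84', '84', 'umhm']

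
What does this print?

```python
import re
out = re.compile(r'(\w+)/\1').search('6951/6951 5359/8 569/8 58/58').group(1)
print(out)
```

6951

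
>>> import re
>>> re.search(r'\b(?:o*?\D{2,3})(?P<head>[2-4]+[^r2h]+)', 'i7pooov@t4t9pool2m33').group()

Pattern: a word boundary (`\b`, zero-width); then zero or more of a literal 'o' (lazy), then 2 to 3 of a non-digit (non-capturing group); then one or more of a character in [2-4], then one or more of any character except [r2h] (captured as 'head').
`re.search` tries every starting position until one works.
The match spans [7:16] → '@t4t9pool'.
Captured: group 1 = '4t9pool'.

'@t4t9pool'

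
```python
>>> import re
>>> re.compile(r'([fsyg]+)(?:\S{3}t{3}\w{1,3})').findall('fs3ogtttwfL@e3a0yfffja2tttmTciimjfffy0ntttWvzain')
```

This matches one or more of one of [fsyg] (captured); then exactly 3 of a non-whitespace character, then exactly 3 of the literal 't', then 1 to 3 of a word character (non-capturing group).
Matches: at [0:11] match 'fs3ogtttwfL', group 1 = 'fs'; at [16:29] match 'yfffja2tttmTc', group 1 = 'yfff'; at [33:45] match 'fffy0ntttWvz', group 1 = 'fff'.
With a single group, `findall` returns only what that group captured — 3 items.

['fs', 'yfff', 'fff']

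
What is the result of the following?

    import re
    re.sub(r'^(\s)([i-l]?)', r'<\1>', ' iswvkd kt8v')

This matches anchored at the start of the string; then whitespace (captured); then optionally a character in [i-l] (captured).
Matches: at [0:2] → ' i'.
The replacement refers to a captured group, so each match is rewritten using its own captured text.

'< >swvkd kt8v'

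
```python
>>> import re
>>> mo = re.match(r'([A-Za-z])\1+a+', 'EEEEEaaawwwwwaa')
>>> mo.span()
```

`\1` has to match the exact text group 1 already captured.
`re.match` only tries the pattern at the start of the string.
The match spans [0:8] → 'EEEEEaaa'.
Captured: group 1 = 'E'.

(0, 8)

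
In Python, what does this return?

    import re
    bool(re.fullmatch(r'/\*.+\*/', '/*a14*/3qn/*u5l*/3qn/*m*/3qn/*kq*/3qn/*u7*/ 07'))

`re.fullmatch` requires the pattern to consume the entire string.
Here there's no way to consume every character, so the call returns None, and `bool(None)` is False.

False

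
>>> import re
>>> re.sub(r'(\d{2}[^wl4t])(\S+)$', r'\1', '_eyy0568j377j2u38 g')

The replacement refers to a captured group, so each match is rewritten using its own captured text.

'_eyy0568j377j2u38 '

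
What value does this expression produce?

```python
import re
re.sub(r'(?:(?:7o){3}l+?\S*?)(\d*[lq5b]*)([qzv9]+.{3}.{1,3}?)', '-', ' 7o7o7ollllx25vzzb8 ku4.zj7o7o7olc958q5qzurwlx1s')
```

Pattern: the literal '7o' repeated 3 times, then one or more of the literal 'l' (lazy), then zero or more of a non-whitespace character (lazy) (non-capturing group); then zero or more of a digit, then zero or more of one of [lq5b] (captured); then one or more of one of [qzv9], then exactly 3 of any character, then 1 to 3 of any character (lazy) (captured).
Matches: at [1:21] → '7o7o7ollllx25vzzb8 k'; at [26:45] → '7o7o7olc958q5qzurwl'.
Each match is replaced by '-'.

' -u4.zj-x1s'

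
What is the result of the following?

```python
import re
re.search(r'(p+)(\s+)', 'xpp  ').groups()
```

Pattern: one or more of a literal 'p' (captured); then one or more of whitespace (captured).
Unlike `match`, `search` isn't anchored — it looks for the pattern anywhere in the string.
The match spans [1:5] → 'pp  '.
Captured: group 1 = 'pp', group 2 = '  '.

('pp', '  ')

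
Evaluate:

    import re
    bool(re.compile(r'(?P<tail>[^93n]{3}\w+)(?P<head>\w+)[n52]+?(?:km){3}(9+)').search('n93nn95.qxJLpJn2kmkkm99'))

False

Here nothing in the string fits, so the call returns None, and `bool(None)` is False.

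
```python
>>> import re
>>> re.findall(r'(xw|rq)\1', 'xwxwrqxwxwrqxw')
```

['xw', 'xw']

`\1` is not a pattern — it's the concrete string captured by group 1, re-applied verbatim.
Scanning left to right: at [0:4] match 'xwxw', group 1 = 'xw'; at [6:10] match 'xwxw', group 1 = 'xw'.
One capturing group, so `findall` returns just the captured substring from each match — 2 in all.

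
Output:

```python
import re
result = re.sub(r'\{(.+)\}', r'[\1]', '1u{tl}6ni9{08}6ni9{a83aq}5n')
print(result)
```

Matches: at [2:25] → '{tl}6ni9{08}6ni9{a83aq}'.
Each match is replaced using the text its own group 1 captured.

1u[tl}6ni9{08}6ni9{a83aq]5n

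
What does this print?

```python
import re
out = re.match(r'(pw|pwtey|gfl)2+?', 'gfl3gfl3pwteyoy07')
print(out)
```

`re.match` only tries the pattern at the start of the string.
Here the pattern fails at index 0, so the call returns None.

None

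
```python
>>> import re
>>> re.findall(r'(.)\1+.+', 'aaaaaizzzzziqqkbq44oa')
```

['a']

`\1` is not a pattern — it's the concrete string captured by group 1, re-applied verbatim.
Scanning left to right: at [0:21] match 'aaaaaizzzzziqqkbq44oa', group 1 = 'a'.
With a single group, `findall` returns only what that group captured — 1 item.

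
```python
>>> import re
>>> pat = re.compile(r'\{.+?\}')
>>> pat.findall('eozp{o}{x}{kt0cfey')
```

['{o}', '{x}']

With the lazy modifier that quantifier settles for the fewest repetitions that let the rest of the pattern succeed (the atoms after it are unaffected and can still be greedy).
Scanning left to right: at [4:7] → '{o}'; at [7:10] → '{x}'.
`findall` yields the raw match text (2 of them) because the pattern has no groups.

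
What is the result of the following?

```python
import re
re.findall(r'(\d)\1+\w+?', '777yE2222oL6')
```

['7', '2']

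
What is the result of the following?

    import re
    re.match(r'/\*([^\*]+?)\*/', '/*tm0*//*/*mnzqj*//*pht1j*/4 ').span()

(0, 7)

`re.match` only tries the pattern at the start of the string.
The match spans [0:7] → '/*tm0*/'.
Captured: group 1 = 'tm0'.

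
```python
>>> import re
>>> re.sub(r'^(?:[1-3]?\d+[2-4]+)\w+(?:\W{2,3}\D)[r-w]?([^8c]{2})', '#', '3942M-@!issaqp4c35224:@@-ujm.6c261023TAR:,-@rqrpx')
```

'#qp4c35224:@@-ujm.6c261023TAR:,-@rqrpx'

The pattern matches anchored at the start of the string; then optionally a character in [1-3], then one or more of a digit, then one or more of a character in [2-4] (non-capturing group); then one or more of a word character; then 2 to 3 of a non-word character, then a non-digit (non-capturing group); then optionally a character in [r-w]; then exactly 2 of any character except [8c] (captured).
Each match is replaced by '#'.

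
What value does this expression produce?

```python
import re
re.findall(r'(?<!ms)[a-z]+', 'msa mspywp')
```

Because the assertion is negative and zero-width, positions next to the forbidden text are skipped.
With no groups in the pattern, `findall` gives back each whole match — 2 here.

['msa', 'mspywp']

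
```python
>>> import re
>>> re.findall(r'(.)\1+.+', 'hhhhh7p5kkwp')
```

['h']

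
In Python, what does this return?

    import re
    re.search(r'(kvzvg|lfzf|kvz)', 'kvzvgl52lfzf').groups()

('kvzvg',)

The match spans [0:5] → 'kvzvg'.
Captured: group 1 = 'kvzvg'.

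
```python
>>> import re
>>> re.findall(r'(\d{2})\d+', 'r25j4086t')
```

This matches exactly 2 of a digit (captured); then one or more of a digit.
Walking the string: at [4:8] match '4086', group 1 = '40'.
With a single group, `findall` returns only what that group captured — 1 item.

['40']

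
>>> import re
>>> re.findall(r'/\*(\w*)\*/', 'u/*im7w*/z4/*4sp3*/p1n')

Matches: at [1:9] match '/*im7w*/', group 1 = 'im7w'; at [11:19] match '/*4sp3*/', group 1 = '4sp3'.
Because there's exactly one group, `findall` drops the full match and keeps group 1 from each hit.

['im7w', '4sp3']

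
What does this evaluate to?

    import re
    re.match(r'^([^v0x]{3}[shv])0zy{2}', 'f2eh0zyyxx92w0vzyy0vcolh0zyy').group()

'f2eh0zyy'

The pattern matches anchored at the start of the string; then exactly 3 of any character except [v0x], then one of [shv] (captured); then the literal '0z', then exactly 2 of the literal 'y'.
`match` is anchored at position 0; if the pattern doesn't fit there, it returns None.
The match spans [0:8] → 'f2eh0zyy'.
Captured: group 1 = 'f2eh'.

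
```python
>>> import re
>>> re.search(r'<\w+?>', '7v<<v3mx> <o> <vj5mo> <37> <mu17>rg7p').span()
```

`search` walks the string left to right and returns the first match it finds.
The match spans [3:9] → '<v3mx>'.

(3, 9)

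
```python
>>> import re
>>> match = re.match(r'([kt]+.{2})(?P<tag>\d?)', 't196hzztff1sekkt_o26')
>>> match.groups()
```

The match spans [0:4] → 't196'.
Captured: group 1 = 't19', group 2 = '6'.

('t19', '6')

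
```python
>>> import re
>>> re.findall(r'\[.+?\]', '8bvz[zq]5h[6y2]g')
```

['[zq]', '[6y2]']

Matches: at [4:8] → '[zq]'; at [10:15] → '[6y2]'.
`findall` yields the raw match text (2 of them) because the pattern has no groups.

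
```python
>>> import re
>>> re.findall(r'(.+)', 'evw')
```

['evw']

This matches one or more of any character (captured).
`findall` collects group 1 from the one match (1 total).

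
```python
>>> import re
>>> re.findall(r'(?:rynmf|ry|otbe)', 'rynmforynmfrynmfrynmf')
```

['rynmf', 'rynmf', 'rynmf', 'rynmf']

Branches in `(...|...)` are attempted left-to-right; the first branch that allows the whole pattern to succeed is taken.
Matches: at [0:5] → 'rynmf'; at [6:11] → 'rynmf'; at [11:16] → 'rynmf'; at [16:21] → 'rynmf'.
Since nothing is captured, `findall` lists the 4 matched substrings directly.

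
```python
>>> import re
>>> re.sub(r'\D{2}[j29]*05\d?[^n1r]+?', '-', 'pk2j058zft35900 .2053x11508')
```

Pattern: exactly 2 of a non-digit, then zero or more of one of [j29], then the literal '05'; then optionally a digit, then one or more of any character except [n1r] (lazy).
With the lazy modifier that quantifier settles for the fewest repetitions that let the rest of the pattern succeed (the atoms after it are unaffected and can still be greedy).
Matches: at [0:8] → 'pk2j058z'; at [15:22] → ' .2053x'.
Every occurrence is swapped for '-'.

'-ft35900-11508'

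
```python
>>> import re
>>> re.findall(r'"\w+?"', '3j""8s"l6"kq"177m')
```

['"8s"', '"kq"']

Scanning left to right: at [3:7] → '"8s"'; at [9:13] → '"kq"'.
No capturing groups, so `findall` returns the 2 full match strings.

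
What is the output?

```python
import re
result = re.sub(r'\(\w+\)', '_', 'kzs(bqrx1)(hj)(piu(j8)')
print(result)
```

kzs__(piu_

Matches: at [3:10] → '(bqrx1)'; at [10:14] → '(hj)'; at [18:22] → '(j8)'.
Each match is replaced by '_'.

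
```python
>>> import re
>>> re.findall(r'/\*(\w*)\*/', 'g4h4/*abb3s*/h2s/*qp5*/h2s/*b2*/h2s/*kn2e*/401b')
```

['abb3s', 'qp5', 'b2', 'kn2e']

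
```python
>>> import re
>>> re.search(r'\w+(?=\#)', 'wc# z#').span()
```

(0, 2)

The lookaround is zero-width — it requires the adjacent text to match without consuming it, so the asserted text isn't part of the match.
The match spans [0:2] → 'wc'.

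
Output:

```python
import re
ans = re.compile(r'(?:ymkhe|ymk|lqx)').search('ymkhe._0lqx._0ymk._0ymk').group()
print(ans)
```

`|` is ordered: at each position the engine commits to the first alternative that works.
`re.search` scans for the first position where the pattern succeeds.
The match spans [0:5] → 'ymkhe'.

ymkhe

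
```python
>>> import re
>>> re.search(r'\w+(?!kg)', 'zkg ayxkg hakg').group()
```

'zkg'

`(?!…)`/`(?<!…)` only lets a position through if the neighbouring text does NOT match; no characters are consumed.
`re.search` tries every starting position until one works.
The match spans [0:3] → 'zkg'.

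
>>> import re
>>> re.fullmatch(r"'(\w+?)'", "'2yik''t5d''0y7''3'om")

`re.fullmatch` is like wrapping the pattern in `^…$` (in single-line mode).
Here the pattern can't cover the whole string, so the call returns None.

None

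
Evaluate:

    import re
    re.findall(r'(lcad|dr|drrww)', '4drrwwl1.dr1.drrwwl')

Alternation isn't longest-match — the leftmost alternative that fits at this position is chosen.
One capturing group, so `findall` returns just the captured substring from each match — 3 in all.

['dr', 'dr', 'dr']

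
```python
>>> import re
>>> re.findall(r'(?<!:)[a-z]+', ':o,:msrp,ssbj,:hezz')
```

['srp', 'ssbj', 'ezz']

Because the assertion is negative and zero-width, positions next to the forbidden text are skipped.
No capturing groups, so `findall` returns the 3 full match strings.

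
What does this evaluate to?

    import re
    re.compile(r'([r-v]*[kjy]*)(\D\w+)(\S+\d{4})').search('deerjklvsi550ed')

The pattern matches zero or more of a character in [r-v], then zero or more of one of [kjy] (captured); then a non-digit, then one or more of a word character (captured); then one or more of a non-whitespace character, then exactly 4 of a digit (captured).
`re.search` scans for the first position where the pattern succeeds.
Here the pattern never matches, so the call returns None.

None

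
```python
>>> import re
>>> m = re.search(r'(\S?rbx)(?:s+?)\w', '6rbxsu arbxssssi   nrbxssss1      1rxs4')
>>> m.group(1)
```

'6rbx'

The pattern matches optionally a non-whitespace character, then the literal 'rbx' (captured); then one or more of a literal 's' (lazy) (non-capturing group); then a word character.
`re.search` scans for the first position where the pattern succeeds.
The match spans [0:6] → '6rbxsu'.
Captured: group 1 = '6rbx'.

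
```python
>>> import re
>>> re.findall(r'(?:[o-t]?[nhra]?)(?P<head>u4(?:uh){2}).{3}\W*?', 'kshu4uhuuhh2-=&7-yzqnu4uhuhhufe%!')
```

This matches optionally a character in [o-t], then optionally one of [nhra] (non-capturing group); then the literal 'u4', then the literal 'uh' repeated 2 times (captured as 'head'); then exactly 3 of any character, then zero or more of a non-word character (lazy).
Matches: at [19:30] match 'qnu4uhuhhuf', group 1 = 'u4uhuh'.
With a single group, `findall` returns only what that group captured — 1 item.

['u4uhuh']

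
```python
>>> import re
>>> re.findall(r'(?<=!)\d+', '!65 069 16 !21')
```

Lookahead/lookbehind check context without consuming it, so the matched span excludes the asserted characters.
With no groups in the pattern, `findall` gives back each whole match — 2 here.

['65', '21']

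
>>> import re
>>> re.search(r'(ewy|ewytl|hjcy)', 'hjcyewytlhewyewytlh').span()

`search` walks the string left to right and returns the first match it finds.
The match spans [0:4] → 'hjcy'.
Captured: group 1 = 'hjcy'.

(0, 4)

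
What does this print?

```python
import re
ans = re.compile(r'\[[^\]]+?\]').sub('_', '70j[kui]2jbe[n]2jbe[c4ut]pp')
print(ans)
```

70j_2jbe_2jbe_pp

Every occurrence is swapped for '_'.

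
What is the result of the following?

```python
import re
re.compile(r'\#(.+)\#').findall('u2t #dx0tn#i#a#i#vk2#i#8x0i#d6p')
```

`findall` collects group 1 from the one match (1 total).

['dx0tn#i#a#i#vk2#i#8x0i']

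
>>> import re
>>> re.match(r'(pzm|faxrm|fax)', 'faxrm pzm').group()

`re.match` won't scan ahead — the pattern has to work from the very first character.
The match spans [0:5] → 'faxrm'.

'faxrm'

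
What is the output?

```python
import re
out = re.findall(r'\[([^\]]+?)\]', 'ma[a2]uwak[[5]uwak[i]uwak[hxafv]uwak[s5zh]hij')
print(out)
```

Matches: at [2:6] match '[a2]', group 1 = 'a2'; at [10:14] match '[[5]', group 1 = '[5'; at [18:21] match '[i]', group 1 = 'i'; at [25:32] match '[hxafv]', group 1 = 'hxafv'; at [36:42] match '[s5zh]', group 1 = 's5zh'.
Because there's exactly one group, `findall` drops the full match and keeps group 1 from each hit.

['a2', '[5', 'i', 'hxafv', 's5zh']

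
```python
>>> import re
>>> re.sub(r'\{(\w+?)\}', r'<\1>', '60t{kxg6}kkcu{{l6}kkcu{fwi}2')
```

'60t<kxg6>kkcu{<l6>kkcu<fwi>2'

Matches: at [3:9] → '{kxg6}'; at [14:18] → '{l6}'; at [22:27] → '{fwi}'.
The replacement refers to a captured group, so each match is rewritten using its own captured text.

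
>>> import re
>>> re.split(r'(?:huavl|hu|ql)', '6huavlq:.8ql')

['6', 'q:.8', '']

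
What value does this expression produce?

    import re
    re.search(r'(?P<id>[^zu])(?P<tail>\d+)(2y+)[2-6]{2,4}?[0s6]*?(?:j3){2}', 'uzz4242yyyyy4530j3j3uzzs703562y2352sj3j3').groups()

This matches any character except [zu] (captured as 'id'); then one or more of a digit (captured as 'tail'); then the literal '2', then one or more of the literal 'y' (captured); then 2 to 4 of a character in [2-6] (lazy), then zero or more of one of [0s6] (lazy), then the literal 'j3' repeated 2 times.
`re.search` tries every starting position until one works.
The match spans [3:20] → '4242yyyyy4530j3j3'.
Captured: group 1 = '4', group 2 = '24', group 3 = '2yyyyy'.

('4', '24', '2yyyyy')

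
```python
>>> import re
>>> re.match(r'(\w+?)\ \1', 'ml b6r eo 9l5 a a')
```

With `match`, the pattern is implicitly anchored at the beginning.
Here the pattern fails at index 0, so the call returns None.

None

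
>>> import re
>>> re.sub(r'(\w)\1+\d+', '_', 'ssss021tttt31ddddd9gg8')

'____'

`\1` has to match the exact text group 1 already captured.
Matches: at [0:7] → 'ssss021'; at [7:13] → 'tttt31'; at [13:19] → 'ddddd9'; at [19:22] → 'gg8'.
Each match is replaced by '_'.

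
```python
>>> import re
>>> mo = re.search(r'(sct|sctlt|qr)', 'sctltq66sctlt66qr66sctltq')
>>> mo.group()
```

'sct'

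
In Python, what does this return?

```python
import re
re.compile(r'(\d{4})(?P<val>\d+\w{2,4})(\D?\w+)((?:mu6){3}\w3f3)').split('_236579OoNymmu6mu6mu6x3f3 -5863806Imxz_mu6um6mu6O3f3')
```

['_', '2365', '79OoNy', 'm', 'mu6mu6mu6x3f3', ' -5863806Imxz_mu6um6mu6O3f3']

Pattern: exactly 4 of a digit (captured); then one or more of a digit, then 2 to 4 of a word character (captured as 'val'); then optionally a non-digit, then one or more of a word character (captured); then the literal 'mu6' repeated 3 times, then a word character, then the literal '3f3' (captured).
Matches to split on: at [1:25] → '236579OoNymmu6mu6mu6x3f3'.
The group in the pattern means `split` returns the separators' captures alongside the pieces.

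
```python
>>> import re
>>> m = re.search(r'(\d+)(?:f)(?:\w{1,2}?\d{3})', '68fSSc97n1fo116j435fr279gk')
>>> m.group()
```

'1fo116'

The pattern matches one or more of a digit (captured); then a literal 'f' (non-capturing group); then 1 to 2 of a word character (lazy), then exactly 3 of a digit (non-capturing group).
The match spans [9:15] → '1fo116'.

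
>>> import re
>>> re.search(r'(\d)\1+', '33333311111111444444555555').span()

(0, 6)

`\1` has to match the exact text group 1 already captured.
`search` walks the string left to right and returns the first match it finds.
The match spans [0:6] → '333333'.
Captured: group 1 = '3'.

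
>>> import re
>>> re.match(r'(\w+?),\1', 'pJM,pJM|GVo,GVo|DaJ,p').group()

'pJM,pJM'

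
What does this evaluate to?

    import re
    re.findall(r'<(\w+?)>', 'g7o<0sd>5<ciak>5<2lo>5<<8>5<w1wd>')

['0sd', 'ciak', '2lo', '8', 'w1wd']

Matches: at [3:8] match '<0sd>', group 1 = '0sd'; at [9:15] match '<ciak>', group 1 = 'ciak'; at [16:21] match '<2lo>', group 1 = '2lo'; at [23:26] match '<8>', group 1 = '8'; at [27:33] match '<w1wd>', group 1 = 'w1wd'.
One capturing group, so `findall` returns just the captured substring from each match — 5 in all.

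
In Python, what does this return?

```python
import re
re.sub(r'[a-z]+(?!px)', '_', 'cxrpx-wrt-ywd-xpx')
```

'_-_-_-_'

The negative lookahead/lookbehind blocks any match where the forbidden context is present.
Matches: at [0:5] → 'cxrpx'; at [6:9] → 'wrt'; at [10:13] → 'ywd'; at [14:17] → 'xpx'.
Every occurrence is swapped for '_'.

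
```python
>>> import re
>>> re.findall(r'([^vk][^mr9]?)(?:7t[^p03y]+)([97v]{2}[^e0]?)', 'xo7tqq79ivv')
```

[('xo', 'vv')]

This matches any character except [vk], then optionally any character except [mr9] (captured); then the literal '7t', then one or more of any character except [p03y] (non-capturing group); then exactly 2 of one of [97v], then optionally any character except [e0] (captured).
`findall` packs the 2 group values into a tuple for every match.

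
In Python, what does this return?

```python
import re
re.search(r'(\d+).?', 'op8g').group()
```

'8g'

The match spans [2:4] → '8g'.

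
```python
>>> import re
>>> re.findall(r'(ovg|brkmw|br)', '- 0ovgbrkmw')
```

['ovg', 'brkmw']

Alternation isn't longest-match — the leftmost alternative that fits at this position is chosen.
One capturing group, so `findall` returns just the captured substring from each match — 2 in all.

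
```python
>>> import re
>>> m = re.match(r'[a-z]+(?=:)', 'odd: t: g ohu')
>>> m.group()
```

Because the assertion is zero-width, the text it checks is not consumed and won't appear in the result.
`re.match` only tries the pattern at the start of the string.
The match spans [0:3] → 'odd'.

'odd'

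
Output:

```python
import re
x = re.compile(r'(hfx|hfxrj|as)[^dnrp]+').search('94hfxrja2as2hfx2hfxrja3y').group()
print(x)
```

hfxrja2as2hfx2hfx

`re.search` scans for the first position where the pattern succeeds.
The match spans [2:19] → 'hfxrja2as2hfx2hfx'.
Captured: group 1 = 'hfxrj'.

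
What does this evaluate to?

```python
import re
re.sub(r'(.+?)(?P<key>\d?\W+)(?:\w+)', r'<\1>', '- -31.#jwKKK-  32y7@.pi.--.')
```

Pattern: one or more of any character (lazy) (captured); then optionally a digit, then one or more of a non-word character (captured as 'key'); then one or more of a word character (non-capturing group).
Matches: at [0:5] → '- -31'; at [5:12] → '.#jwKKK'; at [12:19] → '-  32y7'; at [19:23] → '@.pi'.
Each match is replaced using the text its own group 1 captured.

'<-><.><-><@>.--.'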